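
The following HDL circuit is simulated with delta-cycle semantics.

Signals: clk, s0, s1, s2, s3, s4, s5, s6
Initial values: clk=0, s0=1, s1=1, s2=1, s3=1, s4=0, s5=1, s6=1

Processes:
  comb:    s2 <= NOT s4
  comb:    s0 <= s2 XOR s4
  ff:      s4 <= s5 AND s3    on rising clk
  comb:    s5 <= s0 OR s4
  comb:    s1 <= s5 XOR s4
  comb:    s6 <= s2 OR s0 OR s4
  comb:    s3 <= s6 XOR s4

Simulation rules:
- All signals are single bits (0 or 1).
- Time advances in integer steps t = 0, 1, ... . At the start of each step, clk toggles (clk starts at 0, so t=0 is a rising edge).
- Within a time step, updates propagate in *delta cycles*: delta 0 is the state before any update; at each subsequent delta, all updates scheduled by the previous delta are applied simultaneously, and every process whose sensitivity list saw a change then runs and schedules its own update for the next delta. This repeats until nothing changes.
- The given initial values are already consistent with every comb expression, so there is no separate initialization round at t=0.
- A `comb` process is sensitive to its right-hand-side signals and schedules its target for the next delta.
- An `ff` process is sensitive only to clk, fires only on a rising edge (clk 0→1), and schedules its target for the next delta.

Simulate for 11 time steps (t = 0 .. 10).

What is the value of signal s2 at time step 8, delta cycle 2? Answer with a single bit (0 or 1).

1

[bits: s0,clk,s1,s2,s6,s4,s5,s3]
t=0: Δ0=10111011 Δ1=11111011 Δ2=11111111 Δ3=01001110 Δ4=11001110 | 4Δ
t=1: Δ0=11001110 Δ1=10001110 | 1Δ
t=2: Δ0=10001110 Δ1=11001110 Δ2=11001010 Δ3=01111011 Δ4=11111001 Δ5=11011011 Δ6=11111011 | 6Δ
t=3: Δ0=11111011 Δ1=10111011 | 1Δ
t=4: Δ0=10111011 Δ1=11111011 Δ2=11111111 Δ3=01001110 Δ4=11001110 | 4Δ
t=5: Δ0=11001110 Δ1=10001110 | 1Δ
t=6: Δ0=10001110 Δ1=11001110 Δ2=11001010 Δ3=01111011 Δ4=11111001 Δ5=11011011 Δ6=11111011 | 6Δ
t=7: Δ0=11111011 Δ1=10111011 | 1Δ
t=8: Δ0=10111011 Δ1=11111011 Δ2=11111111 Δ3=01001110 Δ4=11001110 | 4Δ
t=9: Δ0=11001110 Δ1=10001110 | 1Δ
t=10: Δ0=10001110 Δ1=11001110 Δ2=11001010 Δ3=01111011 Δ4=11111001 Δ5=11011011 Δ6=11111011 | 6Δ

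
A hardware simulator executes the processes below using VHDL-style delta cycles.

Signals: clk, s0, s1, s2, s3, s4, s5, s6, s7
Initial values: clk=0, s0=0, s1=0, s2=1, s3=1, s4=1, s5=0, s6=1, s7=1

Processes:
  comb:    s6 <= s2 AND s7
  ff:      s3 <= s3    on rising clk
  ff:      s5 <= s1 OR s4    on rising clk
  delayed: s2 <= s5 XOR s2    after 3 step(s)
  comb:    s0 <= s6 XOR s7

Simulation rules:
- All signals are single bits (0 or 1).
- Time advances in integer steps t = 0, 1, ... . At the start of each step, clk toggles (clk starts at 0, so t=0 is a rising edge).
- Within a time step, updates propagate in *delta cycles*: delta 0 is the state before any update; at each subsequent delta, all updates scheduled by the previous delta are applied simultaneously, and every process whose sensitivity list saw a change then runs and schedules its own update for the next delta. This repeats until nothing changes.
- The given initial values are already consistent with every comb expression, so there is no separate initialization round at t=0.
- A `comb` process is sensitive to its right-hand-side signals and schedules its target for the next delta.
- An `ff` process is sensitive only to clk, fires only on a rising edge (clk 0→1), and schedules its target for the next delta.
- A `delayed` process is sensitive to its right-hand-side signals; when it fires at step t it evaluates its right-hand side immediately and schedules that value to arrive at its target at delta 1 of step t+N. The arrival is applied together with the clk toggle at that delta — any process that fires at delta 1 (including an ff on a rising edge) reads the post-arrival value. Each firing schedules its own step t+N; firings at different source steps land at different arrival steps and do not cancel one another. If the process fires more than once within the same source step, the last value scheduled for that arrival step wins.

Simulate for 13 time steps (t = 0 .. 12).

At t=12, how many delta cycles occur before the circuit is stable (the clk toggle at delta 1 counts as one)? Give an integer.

t=0 Δ0: clk=0 s2=1 s5=0 s1=0 s3=1 s6=1 s0=0 s7=1 s4=1
  Δ1: clk:0→1
  Δ2: s5:0→1
  (2Δ to stable)
t=1 Δ0: clk=1 s2=1 s5=1 s1=0 s3=1 s6=1 s0=0 s7=1 s4=1
  Δ1: clk:1→0
  (1Δ to stable)
t=2 Δ0: clk=0 s2=1 s5=1 s1=0 s3=1 s6=1 s0=0 s7=1 s4=1
  Δ1: clk:0→1
  (1Δ to stable)
t=3 Δ0: clk=1 s2=1 s5=1 s1=0 s3=1 s6=1 s0=0 s7=1 s4=1
  Δ1: clk:1→0, s2:1→0
  Δ2: s6:1→0
  Δ3: s0:0→1
  (3Δ to stable)
t=4 Δ0: clk=0 s2=0 s5=1 s1=0 s3=1 s6=0 s0=1 s7=1 s4=1
  Δ1: clk:0→1
  (1Δ to stable)
t=5 Δ0: clk=1 s2=0 s5=1 s1=0 s3=1 s6=0 s0=1 s7=1 s4=1
  Δ1: clk:1→0
  (1Δ to stable)
t=6 Δ0: clk=0 s2=0 s5=1 s1=0 s3=1 s6=0 s0=1 s7=1 s4=1
  Δ1: clk:0→1, s2:0→1
  Δ2: s6:0→1
  Δ3: s0:1→0
  (3Δ to stable)
t=7 Δ0: clk=1 s2=1 s5=1 s1=0 s3=1 s6=1 s0=0 s7=1 s4=1
  Δ1: clk:1→0
  (1Δ to stable)
t=8 Δ0: clk=0 s2=1 s5=1 s1=0 s3=1 s6=1 s0=0 s7=1 s4=1
  Δ1: clk:0→1
  (1Δ to stable)
t=9 Δ0: clk=1 s2=1 s5=1 s1=0 s3=1 s6=1 s0=0 s7=1 s4=1
  Δ1: clk:1→0, s2:1→0
  Δ2: s6:1→0
  Δ3: s0:0→1
  (3Δ to stable)
t=10 Δ0: clk=0 s2=0 s5=1 s1=0 s3=1 s6=0 s0=1 s7=1 s4=1
  Δ1: clk:0→1
  (1Δ to stable)
t=11 Δ0: clk=1 s2=0 s5=1 s1=0 s3=1 s6=0 s0=1 s7=1 s4=1
  Δ1: clk:1→0
  (1Δ to stable)
t=12 Δ0: clk=0 s2=0 s5=1 s1=0 s3=1 s6=0 s0=1 s7=1 s4=1
  Δ1: clk:0→1, s2:0→1
  Δ2: s6:0→1
  Δ3: s0:1→0
  (3Δ to stable)

3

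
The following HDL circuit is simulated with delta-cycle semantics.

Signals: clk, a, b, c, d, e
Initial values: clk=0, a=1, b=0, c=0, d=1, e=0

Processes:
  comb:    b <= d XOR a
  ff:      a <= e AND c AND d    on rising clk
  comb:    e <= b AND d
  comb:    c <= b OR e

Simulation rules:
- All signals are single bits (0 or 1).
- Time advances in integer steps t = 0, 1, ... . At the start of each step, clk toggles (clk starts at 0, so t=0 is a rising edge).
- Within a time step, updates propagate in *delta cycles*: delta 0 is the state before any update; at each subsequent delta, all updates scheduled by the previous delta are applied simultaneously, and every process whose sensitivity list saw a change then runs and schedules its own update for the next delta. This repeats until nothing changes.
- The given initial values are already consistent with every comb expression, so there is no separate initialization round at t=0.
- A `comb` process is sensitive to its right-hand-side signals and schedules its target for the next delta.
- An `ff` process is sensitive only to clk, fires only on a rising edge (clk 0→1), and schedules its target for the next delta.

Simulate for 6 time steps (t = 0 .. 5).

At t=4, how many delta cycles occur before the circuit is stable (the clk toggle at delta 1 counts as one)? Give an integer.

t0.Δ0 b=0 c=0 d=1 clk=0 e=0 a=1
t0.Δ1 b=0 c=0 d=1 clk=1 e=0 a=1
t0.Δ2 b=0 c=0 d=1 clk=1 e=0 a=0
t0.Δ3 b=1 c=0 d=1 clk=1 e=0 a=0
t0.Δ4 b=1 c=1 d=1 clk=1 e=1 a=0
t1.Δ0 b=1 c=1 d=1 clk=1 e=1 a=0
t1.Δ1 b=1 c=1 d=1 clk=0 e=1 a=0
t2.Δ0 b=1 c=1 d=1 clk=0 e=1 a=0
t2.Δ1 b=1 c=1 d=1 clk=1 e=1 a=0
t2.Δ2 b=1 c=1 d=1 clk=1 e=1 a=1
t2.Δ3 b=0 c=1 d=1 clk=1 e=1 a=1
t2.Δ4 b=0 c=1 d=1 clk=1 e=0 a=1
t2.Δ5 b=0 c=0 d=1 clk=1 e=0 a=1
t3.Δ0 b=0 c=0 d=1 clk=1 e=0 a=1
t3.Δ1 b=0 c=0 d=1 clk=0 e=0 a=1
t4.Δ0 b=0 c=0 d=1 clk=0 e=0 a=1
t4.Δ1 b=0 c=0 d=1 clk=1 e=0 a=1
t4.Δ2 b=0 c=0 d=1 clk=1 e=0 a=0
t4.Δ3 b=1 c=0 d=1 clk=1 e=0 a=0
t4.Δ4 b=1 c=1 d=1 clk=1 e=1 a=0
t5.Δ0 b=1 c=1 d=1 clk=1 e=1 a=0
t5.Δ1 b=1 c=1 d=1 clk=0 e=1 a=0

4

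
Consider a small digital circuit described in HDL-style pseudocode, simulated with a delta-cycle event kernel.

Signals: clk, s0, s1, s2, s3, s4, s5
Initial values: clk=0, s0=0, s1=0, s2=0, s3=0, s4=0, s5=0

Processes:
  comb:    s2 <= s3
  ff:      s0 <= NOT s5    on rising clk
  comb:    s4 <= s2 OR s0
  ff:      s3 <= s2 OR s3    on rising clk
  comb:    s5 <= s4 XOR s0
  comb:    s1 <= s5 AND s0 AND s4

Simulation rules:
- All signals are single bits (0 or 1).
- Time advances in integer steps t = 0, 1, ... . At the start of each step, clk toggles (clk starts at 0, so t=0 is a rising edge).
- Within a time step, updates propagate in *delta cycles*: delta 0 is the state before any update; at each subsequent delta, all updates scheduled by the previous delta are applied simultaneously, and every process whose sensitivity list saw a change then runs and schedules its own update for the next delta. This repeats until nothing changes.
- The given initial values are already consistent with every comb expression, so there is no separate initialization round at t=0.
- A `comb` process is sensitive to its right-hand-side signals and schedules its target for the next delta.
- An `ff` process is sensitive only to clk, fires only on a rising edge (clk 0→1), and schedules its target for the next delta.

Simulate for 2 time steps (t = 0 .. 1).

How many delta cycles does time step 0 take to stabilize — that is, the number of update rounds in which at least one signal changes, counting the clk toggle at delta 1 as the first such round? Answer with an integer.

[bits: s1,s2,s4,clk,s3,s0,s5]
t=0: Δ0=0000000 Δ1=0001000 Δ2=0001010 Δ3=0011011 Δ4=1011010 Δ5=0011010 | 5Δ
t=1: Δ0=0011010 Δ1=0010010 | 1Δ

5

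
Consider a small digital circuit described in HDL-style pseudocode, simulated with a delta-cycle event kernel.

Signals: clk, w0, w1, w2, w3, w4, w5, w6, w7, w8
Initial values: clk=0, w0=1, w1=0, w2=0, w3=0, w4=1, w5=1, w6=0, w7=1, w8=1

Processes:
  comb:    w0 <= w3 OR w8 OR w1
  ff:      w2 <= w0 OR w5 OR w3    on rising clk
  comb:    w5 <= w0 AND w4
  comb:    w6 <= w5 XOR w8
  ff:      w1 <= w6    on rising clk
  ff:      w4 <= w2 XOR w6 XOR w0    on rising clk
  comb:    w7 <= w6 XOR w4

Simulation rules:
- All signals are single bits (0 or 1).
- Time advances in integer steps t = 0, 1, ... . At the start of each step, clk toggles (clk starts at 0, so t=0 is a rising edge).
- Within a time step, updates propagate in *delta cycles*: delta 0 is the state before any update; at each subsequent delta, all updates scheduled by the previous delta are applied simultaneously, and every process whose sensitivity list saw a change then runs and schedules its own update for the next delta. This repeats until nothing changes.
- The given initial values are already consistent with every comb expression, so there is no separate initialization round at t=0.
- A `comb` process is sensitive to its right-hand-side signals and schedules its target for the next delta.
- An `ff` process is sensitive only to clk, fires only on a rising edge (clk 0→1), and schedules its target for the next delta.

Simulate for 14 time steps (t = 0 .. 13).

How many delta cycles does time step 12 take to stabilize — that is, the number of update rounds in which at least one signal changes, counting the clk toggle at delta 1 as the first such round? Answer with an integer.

[bits: clk,w1,w6,w2,w7,w3,w0,w4,w8,w5]
t=0: Δ0=0000101111 Δ1=1000101111 Δ2=1001101111 | 2Δ
t=1: Δ0=1001101111 Δ1=0001101111 | 1Δ
t=2: Δ0=0001101111 Δ1=1001101111 Δ2=1001101011 Δ3=1001001010 Δ4=1011001010 Δ5=1011101010 | 5Δ
t=3: Δ0=1011101010 Δ1=0011101010 | 1Δ
t=4: Δ0=0011101010 Δ1=1011101010 Δ2=1111101110 Δ3=1111001111 Δ4=1101001111 Δ5=1101101111 | 5Δ
t=5: Δ0=1101101111 Δ1=0101101111 | 1Δ
t=6: Δ0=0101101111 Δ1=1101101111 Δ2=1001101011 Δ3=1001001010 Δ4=1011001010 Δ5=1011101010 | 5Δ
t=7: Δ0=1011101010 Δ1=0011101010 | 1Δ
t=8: Δ0=0011101010 Δ1=1011101010 Δ2=1111101110 Δ3=1111001111 Δ4=1101001111 Δ5=1101101111 | 5Δ
t=9: Δ0=1101101111 Δ1=0101101111 | 1Δ
t=10: Δ0=0101101111 Δ1=1101101111 Δ2=1001101011 Δ3=1001001010 Δ4=1011001010 Δ5=1011101010 | 5Δ
t=11: Δ0=1011101010 Δ1=0011101010 | 1Δ
t=12: Δ0=0011101010 Δ1=1011101010 Δ2=1111101110 Δ3=1111001111 Δ4=1101001111 Δ5=1101101111 | 5Δ
t=13: Δ0=1101101111 Δ1=0101101111 | 1Δ

5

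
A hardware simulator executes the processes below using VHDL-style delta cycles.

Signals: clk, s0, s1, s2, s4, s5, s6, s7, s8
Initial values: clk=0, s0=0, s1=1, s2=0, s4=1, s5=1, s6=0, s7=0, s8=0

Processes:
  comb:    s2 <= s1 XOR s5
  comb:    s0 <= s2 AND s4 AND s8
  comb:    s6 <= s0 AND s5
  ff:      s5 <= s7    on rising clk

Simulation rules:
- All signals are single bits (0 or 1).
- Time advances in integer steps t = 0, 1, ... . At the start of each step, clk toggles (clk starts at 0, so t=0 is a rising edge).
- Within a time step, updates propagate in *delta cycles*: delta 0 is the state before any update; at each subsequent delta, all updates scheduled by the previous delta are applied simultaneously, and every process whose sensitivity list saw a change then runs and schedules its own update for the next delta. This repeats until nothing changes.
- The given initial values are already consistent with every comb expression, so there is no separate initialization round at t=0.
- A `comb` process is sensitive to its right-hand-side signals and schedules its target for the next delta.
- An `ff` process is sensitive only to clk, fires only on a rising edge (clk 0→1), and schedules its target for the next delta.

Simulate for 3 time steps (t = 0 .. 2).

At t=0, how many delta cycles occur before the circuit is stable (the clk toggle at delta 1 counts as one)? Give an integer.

[bits: s0,s1,s8,s6,s4,clk,s5,s2,s7]
t=0: Δ0=010010100 Δ1=010011100 Δ2=010011000 Δ3=010011010 | 3Δ
t=1: Δ0=010011010 Δ1=010010010 | 1Δ
t=2: Δ0=010010010 Δ1=010011010 | 1Δ

3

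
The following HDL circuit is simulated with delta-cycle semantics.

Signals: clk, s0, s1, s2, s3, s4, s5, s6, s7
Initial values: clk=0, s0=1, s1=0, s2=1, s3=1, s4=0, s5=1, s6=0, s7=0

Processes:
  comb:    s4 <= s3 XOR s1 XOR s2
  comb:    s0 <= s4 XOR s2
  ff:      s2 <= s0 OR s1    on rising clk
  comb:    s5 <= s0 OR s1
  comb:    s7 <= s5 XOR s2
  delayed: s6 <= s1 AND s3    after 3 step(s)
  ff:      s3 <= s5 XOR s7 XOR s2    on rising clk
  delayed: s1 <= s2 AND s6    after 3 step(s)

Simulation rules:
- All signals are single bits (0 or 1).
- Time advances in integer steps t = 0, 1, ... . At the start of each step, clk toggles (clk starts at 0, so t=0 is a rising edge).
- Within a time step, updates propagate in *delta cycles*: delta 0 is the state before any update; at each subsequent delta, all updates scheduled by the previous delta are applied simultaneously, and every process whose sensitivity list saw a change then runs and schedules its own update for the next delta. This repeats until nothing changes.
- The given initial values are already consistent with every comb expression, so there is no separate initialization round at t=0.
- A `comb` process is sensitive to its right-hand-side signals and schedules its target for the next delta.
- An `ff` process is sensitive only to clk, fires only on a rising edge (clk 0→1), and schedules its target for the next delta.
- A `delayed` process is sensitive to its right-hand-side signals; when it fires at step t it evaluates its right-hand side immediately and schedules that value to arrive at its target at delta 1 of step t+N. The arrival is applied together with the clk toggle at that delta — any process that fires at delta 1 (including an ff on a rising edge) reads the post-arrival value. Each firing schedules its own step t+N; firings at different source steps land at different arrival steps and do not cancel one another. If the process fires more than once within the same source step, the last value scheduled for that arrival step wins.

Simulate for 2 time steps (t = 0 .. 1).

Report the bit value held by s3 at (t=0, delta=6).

0

t0.Δ0 s0=1 s5=1 s7=0 s2=1 s4=0 clk=0 s6=0 s1=0 s3=1
t0.Δ1 s0=1 s5=1 s7=0 s2=1 s4=0 clk=1 s6=0 s1=0 s3=1
t0.Δ2 s0=1 s5=1 s7=0 s2=1 s4=0 clk=1 s6=0 s1=0 s3=0
t0.Δ3 s0=1 s5=1 s7=0 s2=1 s4=1 clk=1 s6=0 s1=0 s3=0
t0.Δ4 s0=0 s5=1 s7=0 s2=1 s4=1 clk=1 s6=0 s1=0 s3=0
t0.Δ5 s0=0 s5=0 s7=0 s2=1 s4=1 clk=1 s6=0 s1=0 s3=0
t0.Δ6 s0=0 s5=0 s7=1 s2=1 s4=1 clk=1 s6=0 s1=0 s3=0
t1.Δ0 s0=0 s5=0 s7=1 s2=1 s4=1 clk=1 s6=0 s1=0 s3=0
t1.Δ1 s0=0 s5=0 s7=1 s2=1 s4=1 clk=0 s6=0 s1=0 s3=0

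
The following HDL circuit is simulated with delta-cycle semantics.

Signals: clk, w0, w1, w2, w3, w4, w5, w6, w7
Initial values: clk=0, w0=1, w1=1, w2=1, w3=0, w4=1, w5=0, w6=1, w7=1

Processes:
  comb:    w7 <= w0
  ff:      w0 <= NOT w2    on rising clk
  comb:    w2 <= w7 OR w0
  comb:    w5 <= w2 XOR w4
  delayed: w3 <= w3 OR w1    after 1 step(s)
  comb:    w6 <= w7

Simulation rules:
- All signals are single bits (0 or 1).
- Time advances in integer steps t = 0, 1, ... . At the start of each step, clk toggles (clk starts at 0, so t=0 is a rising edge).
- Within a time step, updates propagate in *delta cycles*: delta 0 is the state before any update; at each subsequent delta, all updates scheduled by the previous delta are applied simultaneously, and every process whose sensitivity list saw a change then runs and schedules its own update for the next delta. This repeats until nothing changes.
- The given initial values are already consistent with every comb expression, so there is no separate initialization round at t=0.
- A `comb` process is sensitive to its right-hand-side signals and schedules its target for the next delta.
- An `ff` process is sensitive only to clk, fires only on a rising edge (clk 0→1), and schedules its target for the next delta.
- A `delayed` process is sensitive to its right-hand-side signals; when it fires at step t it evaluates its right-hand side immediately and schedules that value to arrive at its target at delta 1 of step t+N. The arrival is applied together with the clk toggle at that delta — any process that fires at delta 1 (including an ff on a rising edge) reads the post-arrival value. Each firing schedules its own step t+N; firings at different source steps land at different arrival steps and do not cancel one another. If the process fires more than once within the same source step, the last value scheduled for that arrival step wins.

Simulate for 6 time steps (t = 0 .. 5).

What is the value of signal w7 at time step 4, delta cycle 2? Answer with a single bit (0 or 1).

t0.Δ0 w2=1 w7=1 w5=0 w4=1 w1=1 w3=0 clk=0 w0=1 w6=1
t0.Δ1 w2=1 w7=1 w5=0 w4=1 w1=1 w3=0 clk=1 w0=1 w6=1
t0.Δ2 w2=1 w7=1 w5=0 w4=1 w1=1 w3=0 clk=1 w0=0 w6=1
t0.Δ3 w2=1 w7=0 w5=0 w4=1 w1=1 w3=0 clk=1 w0=0 w6=1
t0.Δ4 w2=0 w7=0 w5=0 w4=1 w1=1 w3=0 clk=1 w0=0 w6=0
t0.Δ5 w2=0 w7=0 w5=1 w4=1 w1=1 w3=0 clk=1 w0=0 w6=0
t1.Δ0 w2=0 w7=0 w5=1 w4=1 w1=1 w3=0 clk=1 w0=0 w6=0
t1.Δ1 w2=0 w7=0 w5=1 w4=1 w1=1 w3=0 clk=0 w0=0 w6=0
t2.Δ0 w2=0 w7=0 w5=1 w4=1 w1=1 w3=0 clk=0 w0=0 w6=0
t2.Δ1 w2=0 w7=0 w5=1 w4=1 w1=1 w3=0 clk=1 w0=0 w6=0
t2.Δ2 w2=0 w7=0 w5=1 w4=1 w1=1 w3=0 clk=1 w0=1 w6=0
t2.Δ3 w2=1 w7=1 w5=1 w4=1 w1=1 w3=0 clk=1 w0=1 w6=0
t2.Δ4 w2=1 w7=1 w5=0 w4=1 w1=1 w3=0 clk=1 w0=1 w6=1
t3.Δ0 w2=1 w7=1 w5=0 w4=1 w1=1 w3=0 clk=1 w0=1 w6=1
t3.Δ1 w2=1 w7=1 w5=0 w4=1 w1=1 w3=0 clk=0 w0=1 w6=1
t4.Δ0 w2=1 w7=1 w5=0 w4=1 w1=1 w3=0 clk=0 w0=1 w6=1
t4.Δ1 w2=1 w7=1 w5=0 w4=1 w1=1 w3=0 clk=1 w0=1 w6=1
t4.Δ2 w2=1 w7=1 w5=0 w4=1 w1=1 w3=0 clk=1 w0=0 w6=1
t4.Δ3 w2=1 w7=0 w5=0 w4=1 w1=1 w3=0 clk=1 w0=0 w6=1
t4.Δ4 w2=0 w7=0 w5=0 w4=1 w1=1 w3=0 clk=1 w0=0 w6=0
t4.Δ5 w2=0 w7=0 w5=1 w4=1 w1=1 w3=0 clk=1 w0=0 w6=0
t5.Δ0 w2=0 w7=0 w5=1 w4=1 w1=1 w3=0 clk=1 w0=0 w6=0
t5.Δ1 w2=0 w7=0 w5=1 w4=1 w1=1 w3=0 clk=0 w0=0 w6=0

1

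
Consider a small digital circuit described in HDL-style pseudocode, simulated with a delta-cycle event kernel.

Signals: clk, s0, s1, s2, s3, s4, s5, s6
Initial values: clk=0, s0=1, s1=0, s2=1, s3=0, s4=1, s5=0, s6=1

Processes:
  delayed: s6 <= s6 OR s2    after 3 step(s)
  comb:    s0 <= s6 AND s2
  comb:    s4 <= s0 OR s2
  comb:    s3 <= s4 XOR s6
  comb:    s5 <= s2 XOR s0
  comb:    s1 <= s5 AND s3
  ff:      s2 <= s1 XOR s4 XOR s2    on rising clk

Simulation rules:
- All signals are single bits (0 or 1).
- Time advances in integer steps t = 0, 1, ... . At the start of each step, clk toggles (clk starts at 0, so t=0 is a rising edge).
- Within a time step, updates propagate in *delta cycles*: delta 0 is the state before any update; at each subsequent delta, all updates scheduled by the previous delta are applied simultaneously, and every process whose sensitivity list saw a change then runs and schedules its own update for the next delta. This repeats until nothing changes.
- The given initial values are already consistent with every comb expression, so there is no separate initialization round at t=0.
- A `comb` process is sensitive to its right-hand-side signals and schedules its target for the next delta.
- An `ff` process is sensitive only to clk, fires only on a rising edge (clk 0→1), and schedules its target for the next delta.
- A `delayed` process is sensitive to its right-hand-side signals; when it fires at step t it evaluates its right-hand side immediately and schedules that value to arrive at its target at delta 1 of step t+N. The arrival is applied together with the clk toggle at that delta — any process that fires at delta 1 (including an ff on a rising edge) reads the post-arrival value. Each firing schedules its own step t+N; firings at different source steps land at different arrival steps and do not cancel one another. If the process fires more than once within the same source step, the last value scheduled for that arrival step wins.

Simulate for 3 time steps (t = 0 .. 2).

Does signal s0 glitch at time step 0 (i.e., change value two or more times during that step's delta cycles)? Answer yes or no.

t0.Δ0 s5=0 s2=1 s1=0 s3=0 s0=1 s4=1 s6=1 clk=0
t0.Δ1 s5=0 s2=1 s1=0 s3=0 s0=1 s4=1 s6=1 clk=1
t0.Δ2 s5=0 s2=0 s1=0 s3=0 s0=1 s4=1 s6=1 clk=1
t0.Δ3 s5=1 s2=0 s1=0 s3=0 s0=0 s4=1 s6=1 clk=1
t0.Δ4 s5=0 s2=0 s1=0 s3=0 s0=0 s4=0 s6=1 clk=1
t0.Δ5 s5=0 s2=0 s1=0 s3=1 s0=0 s4=0 s6=1 clk=1
t1.Δ0 s5=0 s2=0 s1=0 s3=1 s0=0 s4=0 s6=1 clk=1
t1.Δ1 s5=0 s2=0 s1=0 s3=1 s0=0 s4=0 s6=1 clk=0
t2.Δ0 s5=0 s2=0 s1=0 s3=1 s0=0 s4=0 s6=1 clk=0
t2.Δ1 s5=0 s2=0 s1=0 s3=1 s0=0 s4=0 s6=1 clk=1

no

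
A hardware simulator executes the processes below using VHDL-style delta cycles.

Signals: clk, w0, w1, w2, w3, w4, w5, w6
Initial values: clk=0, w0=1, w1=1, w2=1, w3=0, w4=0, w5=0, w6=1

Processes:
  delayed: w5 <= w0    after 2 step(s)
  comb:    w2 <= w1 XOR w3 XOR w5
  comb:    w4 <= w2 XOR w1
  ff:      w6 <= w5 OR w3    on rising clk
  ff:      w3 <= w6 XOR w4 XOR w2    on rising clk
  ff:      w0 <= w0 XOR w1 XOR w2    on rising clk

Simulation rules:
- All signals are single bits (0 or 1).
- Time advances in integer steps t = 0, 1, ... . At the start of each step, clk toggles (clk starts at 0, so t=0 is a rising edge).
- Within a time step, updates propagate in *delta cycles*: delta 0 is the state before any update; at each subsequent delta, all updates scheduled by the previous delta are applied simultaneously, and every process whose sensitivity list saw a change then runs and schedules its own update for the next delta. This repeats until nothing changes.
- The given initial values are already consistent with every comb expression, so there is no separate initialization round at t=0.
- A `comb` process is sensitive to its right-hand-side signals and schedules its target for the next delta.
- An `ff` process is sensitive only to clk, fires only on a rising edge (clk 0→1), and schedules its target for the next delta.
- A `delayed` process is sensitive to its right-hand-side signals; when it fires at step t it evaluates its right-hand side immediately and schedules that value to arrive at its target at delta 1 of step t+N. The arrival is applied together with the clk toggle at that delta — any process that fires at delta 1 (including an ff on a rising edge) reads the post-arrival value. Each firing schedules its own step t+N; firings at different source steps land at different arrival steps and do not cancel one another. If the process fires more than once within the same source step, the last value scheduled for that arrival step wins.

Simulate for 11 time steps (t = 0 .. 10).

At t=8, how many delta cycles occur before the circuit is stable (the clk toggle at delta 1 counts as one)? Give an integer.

3

t0.Δ0 w0=1 w6=1 w4=0 clk=0 w5=0 w2=1 w3=0 w1=1
t0.Δ1 w0=1 w6=1 w4=0 clk=1 w5=0 w2=1 w3=0 w1=1
t0.Δ2 w0=1 w6=0 w4=0 clk=1 w5=0 w2=1 w3=0 w1=1
t1.Δ0 w0=1 w6=0 w4=0 clk=1 w5=0 w2=1 w3=0 w1=1
t1.Δ1 w0=1 w6=0 w4=0 clk=0 w5=0 w2=1 w3=0 w1=1
t2.Δ0 w0=1 w6=0 w4=0 clk=0 w5=0 w2=1 w3=0 w1=1
t2.Δ1 w0=1 w6=0 w4=0 clk=1 w5=0 w2=1 w3=0 w1=1
t2.Δ2 w0=1 w6=0 w4=0 clk=1 w5=0 w2=1 w3=1 w1=1
t2.Δ3 w0=1 w6=0 w4=0 clk=1 w5=0 w2=0 w3=1 w1=1
t2.Δ4 w0=1 w6=0 w4=1 clk=1 w5=0 w2=0 w3=1 w1=1
t3.Δ0 w0=1 w6=0 w4=1 clk=1 w5=0 w2=0 w3=1 w1=1
t3.Δ1 w0=1 w6=0 w4=1 clk=0 w5=0 w2=0 w3=1 w1=1
t4.Δ0 w0=1 w6=0 w4=1 clk=0 w5=0 w2=0 w3=1 w1=1
t4.Δ1 w0=1 w6=0 w4=1 clk=1 w5=0 w2=0 w3=1 w1=1
t4.Δ2 w0=0 w6=1 w4=1 clk=1 w5=0 w2=0 w3=1 w1=1
t5.Δ0 w0=0 w6=1 w4=1 clk=1 w5=0 w2=0 w3=1 w1=1
t5.Δ1 w0=0 w6=1 w4=1 clk=0 w5=0 w2=0 w3=1 w1=1
t6.Δ0 w0=0 w6=1 w4=1 clk=0 w5=0 w2=0 w3=1 w1=1
t6.Δ1 w0=0 w6=1 w4=1 clk=1 w5=0 w2=0 w3=1 w1=1
t6.Δ2 w0=1 w6=1 w4=1 clk=1 w5=0 w2=0 w3=0 w1=1
t6.Δ3 w0=1 w6=1 w4=1 clk=1 w5=0 w2=1 w3=0 w1=1
t6.Δ4 w0=1 w6=1 w4=0 clk=1 w5=0 w2=1 w3=0 w1=1
t7.Δ0 w0=1 w6=1 w4=0 clk=1 w5=0 w2=1 w3=0 w1=1
t7.Δ1 w0=1 w6=1 w4=0 clk=0 w5=0 w2=1 w3=0 w1=1
t8.Δ0 w0=1 w6=1 w4=0 clk=0 w5=0 w2=1 w3=0 w1=1
t8.Δ1 w0=1 w6=1 w4=0 clk=1 w5=1 w2=1 w3=0 w1=1
t8.Δ2 w0=1 w6=1 w4=0 clk=1 w5=1 w2=0 w3=0 w1=1
t8.Δ3 w0=1 w6=1 w4=1 clk=1 w5=1 w2=0 w3=0 w1=1
t9.Δ0 w0=1 w6=1 w4=1 clk=1 w5=1 w2=0 w3=0 w1=1
t9.Δ1 w0=1 w6=1 w4=1 clk=0 w5=1 w2=0 w3=0 w1=1
t10.Δ0 w0=1 w6=1 w4=1 clk=0 w5=1 w2=0 w3=0 w1=1
t10.Δ1 w0=1 w6=1 w4=1 clk=1 w5=1 w2=0 w3=0 w1=1
t10.Δ2 w0=0 w6=1 w4=1 clk=1 w5=1 w2=0 w3=0 w1=1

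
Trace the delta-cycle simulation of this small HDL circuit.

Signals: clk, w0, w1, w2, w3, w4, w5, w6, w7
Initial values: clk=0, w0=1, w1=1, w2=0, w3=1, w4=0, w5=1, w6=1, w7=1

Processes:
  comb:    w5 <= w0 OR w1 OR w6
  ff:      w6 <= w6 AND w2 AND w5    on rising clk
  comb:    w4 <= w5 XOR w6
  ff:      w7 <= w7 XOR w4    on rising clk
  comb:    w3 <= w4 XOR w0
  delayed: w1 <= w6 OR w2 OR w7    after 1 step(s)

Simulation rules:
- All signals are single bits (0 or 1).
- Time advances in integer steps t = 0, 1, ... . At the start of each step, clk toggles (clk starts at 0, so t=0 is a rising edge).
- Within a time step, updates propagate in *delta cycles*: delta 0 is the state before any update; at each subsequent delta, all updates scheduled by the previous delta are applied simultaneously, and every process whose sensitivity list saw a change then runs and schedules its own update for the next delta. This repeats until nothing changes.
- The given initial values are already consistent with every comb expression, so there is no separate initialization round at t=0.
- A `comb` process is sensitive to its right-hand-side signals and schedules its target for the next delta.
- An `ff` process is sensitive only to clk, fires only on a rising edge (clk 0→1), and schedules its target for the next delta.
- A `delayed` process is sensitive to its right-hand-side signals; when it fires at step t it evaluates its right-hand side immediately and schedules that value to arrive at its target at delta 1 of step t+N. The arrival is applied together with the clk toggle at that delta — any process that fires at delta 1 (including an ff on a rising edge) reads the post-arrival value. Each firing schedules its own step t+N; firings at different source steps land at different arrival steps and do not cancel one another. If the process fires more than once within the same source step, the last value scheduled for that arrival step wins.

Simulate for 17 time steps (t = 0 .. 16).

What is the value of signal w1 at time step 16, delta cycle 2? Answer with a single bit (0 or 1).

0

[bits: w6,w1,w0,w2,clk,w7,w3,w4,w5]
t=0: Δ0=111001101 Δ1=111011101 Δ2=011011101 Δ3=011011111 Δ4=011011011 | 4Δ
t=1: Δ0=011011011 Δ1=011001011 | 1Δ
t=2: Δ0=011001011 Δ1=011011011 Δ2=011010011 | 2Δ
t=3: Δ0=011010011 Δ1=001000011 | 1Δ
t=4: Δ0=001000011 Δ1=001010011 Δ2=001011011 | 2Δ
t=5: Δ0=001011011 Δ1=011001011 | 1Δ
t=6: Δ0=011001011 Δ1=011011011 Δ2=011010011 | 2Δ
t=7: Δ0=011010011 Δ1=001000011 | 1Δ
t=8: Δ0=001000011 Δ1=001010011 Δ2=001011011 | 2Δ
t=9: Δ0=001011011 Δ1=011001011 | 1Δ
t=10: Δ0=011001011 Δ1=011011011 Δ2=011010011 | 2Δ
t=11: Δ0=011010011 Δ1=001000011 | 1Δ
t=12: Δ0=001000011 Δ1=001010011 Δ2=001011011 | 2Δ
t=13: Δ0=001011011 Δ1=011001011 | 1Δ
t=14: Δ0=011001011 Δ1=011011011 Δ2=011010011 | 2Δ
t=15: Δ0=011010011 Δ1=001000011 | 1Δ
t=16: Δ0=001000011 Δ1=001010011 Δ2=001011011 | 2Δ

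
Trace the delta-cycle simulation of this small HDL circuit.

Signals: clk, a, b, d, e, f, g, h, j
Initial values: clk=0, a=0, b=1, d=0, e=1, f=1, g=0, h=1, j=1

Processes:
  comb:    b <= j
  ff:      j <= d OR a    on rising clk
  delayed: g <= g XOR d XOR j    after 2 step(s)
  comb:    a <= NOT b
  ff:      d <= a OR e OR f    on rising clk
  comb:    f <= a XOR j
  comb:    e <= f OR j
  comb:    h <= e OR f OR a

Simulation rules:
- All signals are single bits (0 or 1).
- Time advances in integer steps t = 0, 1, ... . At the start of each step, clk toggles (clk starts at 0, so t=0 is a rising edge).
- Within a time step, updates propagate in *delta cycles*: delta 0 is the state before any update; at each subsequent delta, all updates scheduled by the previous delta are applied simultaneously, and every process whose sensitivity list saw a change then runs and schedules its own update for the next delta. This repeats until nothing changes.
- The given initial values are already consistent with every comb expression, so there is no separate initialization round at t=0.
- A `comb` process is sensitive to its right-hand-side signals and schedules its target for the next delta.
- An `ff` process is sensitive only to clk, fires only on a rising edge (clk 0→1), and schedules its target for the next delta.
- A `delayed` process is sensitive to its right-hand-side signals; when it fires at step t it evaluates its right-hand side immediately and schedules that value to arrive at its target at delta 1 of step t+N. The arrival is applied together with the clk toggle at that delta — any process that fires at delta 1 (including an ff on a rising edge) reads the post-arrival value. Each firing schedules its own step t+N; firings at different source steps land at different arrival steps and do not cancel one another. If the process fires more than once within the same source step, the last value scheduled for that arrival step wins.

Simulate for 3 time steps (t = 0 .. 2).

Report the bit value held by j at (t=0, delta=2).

t=0 Δ0: g=0 e=1 j=1 b=1 d=0 h=1 clk=0 f=1 a=0
  Δ1: clk:0→1
  Δ2: j:1→0, d:0→1
  Δ3: b:1→0, f:1→0
  Δ4: e:1→0, a:0→1
  Δ5: f:0→1
  Δ6: e:0→1
  (6Δ to stable)
t=1 Δ0: g=0 e=1 j=0 b=0 d=1 h=1 clk=1 f=1 a=1
  Δ1: clk:1→0
  (1Δ to stable)
t=2 Δ0: g=0 e=1 j=0 b=0 d=1 h=1 clk=0 f=1 a=1
  Δ1: g:0→1, clk:0→1
  Δ2: j:0→1
  Δ3: b:0→1, f:1→0
  Δ4: a:1→0
  Δ5: f:0→1
  (5Δ to stable)

0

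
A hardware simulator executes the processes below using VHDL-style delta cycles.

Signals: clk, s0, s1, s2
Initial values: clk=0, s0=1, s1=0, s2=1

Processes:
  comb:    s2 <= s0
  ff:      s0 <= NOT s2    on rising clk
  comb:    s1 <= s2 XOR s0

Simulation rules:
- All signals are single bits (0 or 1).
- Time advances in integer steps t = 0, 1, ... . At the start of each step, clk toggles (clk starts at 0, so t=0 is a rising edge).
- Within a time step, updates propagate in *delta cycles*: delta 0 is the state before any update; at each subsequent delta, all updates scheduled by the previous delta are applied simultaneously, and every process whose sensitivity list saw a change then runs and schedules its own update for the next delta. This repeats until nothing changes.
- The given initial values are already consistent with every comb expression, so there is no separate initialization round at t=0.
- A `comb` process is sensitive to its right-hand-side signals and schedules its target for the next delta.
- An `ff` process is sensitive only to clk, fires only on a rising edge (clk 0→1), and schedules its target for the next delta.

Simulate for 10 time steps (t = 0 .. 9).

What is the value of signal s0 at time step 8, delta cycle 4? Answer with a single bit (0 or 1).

0

t0.Δ0 s1=0 clk=0 s0=1 s2=1
t0.Δ1 s1=0 clk=1 s0=1 s2=1
t0.Δ2 s1=0 clk=1 s0=0 s2=1
t0.Δ3 s1=1 clk=1 s0=0 s2=0
t0.Δ4 s1=0 clk=1 s0=0 s2=0
t1.Δ0 s1=0 clk=1 s0=0 s2=0
t1.Δ1 s1=0 clk=0 s0=0 s2=0
t2.Δ0 s1=0 clk=0 s0=0 s2=0
t2.Δ1 s1=0 clk=1 s0=0 s2=0
t2.Δ2 s1=0 clk=1 s0=1 s2=0
t2.Δ3 s1=1 clk=1 s0=1 s2=1
t2.Δ4 s1=0 clk=1 s0=1 s2=1
t3.Δ0 s1=0 clk=1 s0=1 s2=1
t3.Δ1 s1=0 clk=0 s0=1 s2=1
t4.Δ0 s1=0 clk=0 s0=1 s2=1
t4.Δ1 s1=0 clk=1 s0=1 s2=1
t4.Δ2 s1=0 clk=1 s0=0 s2=1
t4.Δ3 s1=1 clk=1 s0=0 s2=0
t4.Δ4 s1=0 clk=1 s0=0 s2=0
t5.Δ0 s1=0 clk=1 s0=0 s2=0
t5.Δ1 s1=0 clk=0 s0=0 s2=0
t6.Δ0 s1=0 clk=0 s0=0 s2=0
t6.Δ1 s1=0 clk=1 s0=0 s2=0
t6.Δ2 s1=0 clk=1 s0=1 s2=0
t6.Δ3 s1=1 clk=1 s0=1 s2=1
t6.Δ4 s1=0 clk=1 s0=1 s2=1
t7.Δ0 s1=0 clk=1 s0=1 s2=1
t7.Δ1 s1=0 clk=0 s0=1 s2=1
t8.Δ0 s1=0 clk=0 s0=1 s2=1
t8.Δ1 s1=0 clk=1 s0=1 s2=1
t8.Δ2 s1=0 clk=1 s0=0 s2=1
t8.Δ3 s1=1 clk=1 s0=0 s2=0
t8.Δ4 s1=0 clk=1 s0=0 s2=0
t9.Δ0 s1=0 clk=1 s0=0 s2=0
t9.Δ1 s1=0 clk=0 s0=0 s2=0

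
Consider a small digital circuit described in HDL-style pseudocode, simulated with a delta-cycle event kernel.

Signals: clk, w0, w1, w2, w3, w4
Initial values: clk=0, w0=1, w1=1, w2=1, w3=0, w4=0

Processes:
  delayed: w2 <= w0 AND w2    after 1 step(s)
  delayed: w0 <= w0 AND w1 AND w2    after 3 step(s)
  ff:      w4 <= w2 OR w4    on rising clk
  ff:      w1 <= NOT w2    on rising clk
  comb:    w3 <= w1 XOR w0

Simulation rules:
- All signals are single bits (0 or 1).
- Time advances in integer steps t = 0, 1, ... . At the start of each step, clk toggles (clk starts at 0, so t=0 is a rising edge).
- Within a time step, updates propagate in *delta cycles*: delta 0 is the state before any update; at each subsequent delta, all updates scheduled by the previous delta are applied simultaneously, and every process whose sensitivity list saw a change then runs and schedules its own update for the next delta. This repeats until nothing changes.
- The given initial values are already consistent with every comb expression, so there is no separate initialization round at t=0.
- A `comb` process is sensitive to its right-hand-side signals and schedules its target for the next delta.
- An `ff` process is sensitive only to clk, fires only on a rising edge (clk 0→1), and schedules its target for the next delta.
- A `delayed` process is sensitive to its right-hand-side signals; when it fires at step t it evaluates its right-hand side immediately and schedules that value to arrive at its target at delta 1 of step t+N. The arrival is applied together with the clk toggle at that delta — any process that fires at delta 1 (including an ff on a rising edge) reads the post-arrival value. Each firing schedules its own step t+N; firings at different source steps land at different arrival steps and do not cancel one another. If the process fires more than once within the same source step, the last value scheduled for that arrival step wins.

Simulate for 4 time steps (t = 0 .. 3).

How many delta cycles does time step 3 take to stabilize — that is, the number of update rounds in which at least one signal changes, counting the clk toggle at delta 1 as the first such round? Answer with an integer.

[bits: w4,w1,clk,w0,w3,w2]
t=0: Δ0=010101 Δ1=011101 Δ2=101101 Δ3=101111 | 3Δ
t=1: Δ0=101111 Δ1=100111 | 1Δ
t=2: Δ0=100111 Δ1=101111 | 1Δ
t=3: Δ0=101111 Δ1=100011 Δ2=100001 | 2Δ

2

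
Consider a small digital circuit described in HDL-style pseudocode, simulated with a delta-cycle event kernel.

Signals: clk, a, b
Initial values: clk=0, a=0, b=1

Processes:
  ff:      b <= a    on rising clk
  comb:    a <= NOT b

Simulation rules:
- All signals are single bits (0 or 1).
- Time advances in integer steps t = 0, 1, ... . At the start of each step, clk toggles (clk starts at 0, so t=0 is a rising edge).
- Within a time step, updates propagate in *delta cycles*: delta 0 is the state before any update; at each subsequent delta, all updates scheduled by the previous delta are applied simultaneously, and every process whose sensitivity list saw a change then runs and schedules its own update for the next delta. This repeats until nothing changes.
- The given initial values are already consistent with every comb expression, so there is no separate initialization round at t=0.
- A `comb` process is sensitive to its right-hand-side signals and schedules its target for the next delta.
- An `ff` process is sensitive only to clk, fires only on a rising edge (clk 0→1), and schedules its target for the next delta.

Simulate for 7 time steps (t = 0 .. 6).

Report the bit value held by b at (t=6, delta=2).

1

t0.Δ0 b=1 a=0 clk=0
t0.Δ1 b=1 a=0 clk=1
t0.Δ2 b=0 a=0 clk=1
t0.Δ3 b=0 a=1 clk=1
t1.Δ0 b=0 a=1 clk=1
t1.Δ1 b=0 a=1 clk=0
t2.Δ0 b=0 a=1 clk=0
t2.Δ1 b=0 a=1 clk=1
t2.Δ2 b=1 a=1 clk=1
t2.Δ3 b=1 a=0 clk=1
t3.Δ0 b=1 a=0 clk=1
t3.Δ1 b=1 a=0 clk=0
t4.Δ0 b=1 a=0 clk=0
t4.Δ1 b=1 a=0 clk=1
t4.Δ2 b=0 a=0 clk=1
t4.Δ3 b=0 a=1 clk=1
t5.Δ0 b=0 a=1 clk=1
t5.Δ1 b=0 a=1 clk=0
t6.Δ0 b=0 a=1 clk=0
t6.Δ1 b=0 a=1 clk=1
t6.Δ2 b=1 a=1 clk=1
t6.Δ3 b=1 a=0 clk=1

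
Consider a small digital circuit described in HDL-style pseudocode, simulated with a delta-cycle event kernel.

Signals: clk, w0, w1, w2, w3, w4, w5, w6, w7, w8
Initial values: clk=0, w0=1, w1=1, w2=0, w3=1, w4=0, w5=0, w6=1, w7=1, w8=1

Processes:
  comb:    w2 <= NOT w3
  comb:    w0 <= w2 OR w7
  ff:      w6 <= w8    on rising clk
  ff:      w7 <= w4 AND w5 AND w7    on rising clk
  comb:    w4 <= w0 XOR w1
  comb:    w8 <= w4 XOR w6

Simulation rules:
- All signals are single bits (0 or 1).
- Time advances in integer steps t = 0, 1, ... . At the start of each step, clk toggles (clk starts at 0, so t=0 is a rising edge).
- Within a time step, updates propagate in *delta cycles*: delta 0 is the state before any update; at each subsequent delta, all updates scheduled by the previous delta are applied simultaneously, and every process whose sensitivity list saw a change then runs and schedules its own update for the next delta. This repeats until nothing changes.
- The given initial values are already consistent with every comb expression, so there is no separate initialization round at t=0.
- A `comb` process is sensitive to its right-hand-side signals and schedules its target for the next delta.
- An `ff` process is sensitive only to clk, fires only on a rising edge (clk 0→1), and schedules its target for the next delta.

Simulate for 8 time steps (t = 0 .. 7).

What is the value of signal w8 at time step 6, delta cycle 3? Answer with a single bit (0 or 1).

1

t0.Δ0 clk=0 w0=1 w4=0 w6=1 w2=0 w5=0 w3=1 w1=1 w8=1 w7=1
t0.Δ1 clk=1 w0=1 w4=0 w6=1 w2=0 w5=0 w3=1 w1=1 w8=1 w7=1
t0.Δ2 clk=1 w0=1 w4=0 w6=1 w2=0 w5=0 w3=1 w1=1 w8=1 w7=0
t0.Δ3 clk=1 w0=0 w4=0 w6=1 w2=0 w5=0 w3=1 w1=1 w8=1 w7=0
t0.Δ4 clk=1 w0=0 w4=1 w6=1 w2=0 w5=0 w3=1 w1=1 w8=1 w7=0
t0.Δ5 clk=1 w0=0 w4=1 w6=1 w2=0 w5=0 w3=1 w1=1 w8=0 w7=0
t1.Δ0 clk=1 w0=0 w4=1 w6=1 w2=0 w5=0 w3=1 w1=1 w8=0 w7=0
t1.Δ1 clk=0 w0=0 w4=1 w6=1 w2=0 w5=0 w3=1 w1=1 w8=0 w7=0
t2.Δ0 clk=0 w0=0 w4=1 w6=1 w2=0 w5=0 w3=1 w1=1 w8=0 w7=0
t2.Δ1 clk=1 w0=0 w4=1 w6=1 w2=0 w5=0 w3=1 w1=1 w8=0 w7=0
t2.Δ2 clk=1 w0=0 w4=1 w6=0 w2=0 w5=0 w3=1 w1=1 w8=0 w7=0
t2.Δ3 clk=1 w0=0 w4=1 w6=0 w2=0 w5=0 w3=1 w1=1 w8=1 w7=0
t3.Δ0 clk=1 w0=0 w4=1 w6=0 w2=0 w5=0 w3=1 w1=1 w8=1 w7=0
t3.Δ1 clk=0 w0=0 w4=1 w6=0 w2=0 w5=0 w3=1 w1=1 w8=1 w7=0
t4.Δ0 clk=0 w0=0 w4=1 w6=0 w2=0 w5=0 w3=1 w1=1 w8=1 w7=0
t4.Δ1 clk=1 w0=0 w4=1 w6=0 w2=0 w5=0 w3=1 w1=1 w8=1 w7=0
t4.Δ2 clk=1 w0=0 w4=1 w6=1 w2=0 w5=0 w3=1 w1=1 w8=1 w7=0
t4.Δ3 clk=1 w0=0 w4=1 w6=1 w2=0 w5=0 w3=1 w1=1 w8=0 w7=0
t5.Δ0 clk=1 w0=0 w4=1 w6=1 w2=0 w5=0 w3=1 w1=1 w8=0 w7=0
t5.Δ1 clk=0 w0=0 w4=1 w6=1 w2=0 w5=0 w3=1 w1=1 w8=0 w7=0
t6.Δ0 clk=0 w0=0 w4=1 w6=1 w2=0 w5=0 w3=1 w1=1 w8=0 w7=0
t6.Δ1 clk=1 w0=0 w4=1 w6=1 w2=0 w5=0 w3=1 w1=1 w8=0 w7=0
t6.Δ2 clk=1 w0=0 w4=1 w6=0 w2=0 w5=0 w3=1 w1=1 w8=0 w7=0
t6.Δ3 clk=1 w0=0 w4=1 w6=0 w2=0 w5=0 w3=1 w1=1 w8=1 w7=0
t7.Δ0 clk=1 w0=0 w4=1 w6=0 w2=0 w5=0 w3=1 w1=1 w8=1 w7=0
t7.Δ1 clk=0 w0=0 w4=1 w6=0 w2=0 w5=0 w3=1 w1=1 w8=1 w7=0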